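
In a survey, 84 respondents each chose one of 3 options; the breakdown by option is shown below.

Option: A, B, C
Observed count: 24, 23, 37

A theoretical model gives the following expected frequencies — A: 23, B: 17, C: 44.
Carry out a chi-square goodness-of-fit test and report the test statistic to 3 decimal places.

cat         O        E   (O−E)²/E
A          24       23     0.0435
B          23       17     2.1176
C          37       44     1.1136
Sum = 3.275

3.275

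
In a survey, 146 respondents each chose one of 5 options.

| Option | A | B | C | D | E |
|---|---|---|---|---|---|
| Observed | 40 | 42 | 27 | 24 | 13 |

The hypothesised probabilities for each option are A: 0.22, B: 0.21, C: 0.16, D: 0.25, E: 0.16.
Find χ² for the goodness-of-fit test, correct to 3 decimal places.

15.570

Expected counts E_i = n·p_i: 146×0.22 = 32.12, 146×0.21 = 30.66, 146×0.16 = 23.36, 146×0.25 = 36.5, 146×0.16 = 23.36.
A: (40 − 32.12)²/32.12 = 62.0944/32.12 = 1.9332
B: (42 − 30.66)²/30.66 = 128.5956/30.66 = 4.1942
C: (27 − 23.36)²/23.36 = 13.2496/23.36 = 0.5672
D: (24 − 36.5)²/36.5 = 156.25/36.5 = 4.2808
E: (13 − 23.36)²/23.36 = 107.3296/23.36 = 4.5946
Sum = 15.570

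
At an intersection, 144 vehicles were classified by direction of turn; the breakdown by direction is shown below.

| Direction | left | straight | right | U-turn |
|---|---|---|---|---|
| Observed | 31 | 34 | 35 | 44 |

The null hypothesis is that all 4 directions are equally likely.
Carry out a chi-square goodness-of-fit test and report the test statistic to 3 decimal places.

2.611

Under H₀ each category has probability 1/4, so each expected count is 144/4 = 36.
cat           O        E   (O−E)²/E
left         31       36     0.6944
straight     34       36     0.1111
right        35       36     0.0278
U-turn       44       36     1.7778
Sum = 2.611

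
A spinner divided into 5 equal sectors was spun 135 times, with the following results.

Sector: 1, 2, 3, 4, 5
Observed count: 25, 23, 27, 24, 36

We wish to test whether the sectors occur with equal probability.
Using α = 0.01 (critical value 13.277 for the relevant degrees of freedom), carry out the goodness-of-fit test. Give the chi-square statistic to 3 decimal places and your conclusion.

4.074; do not reject

Under H₀ each category has probability 1/5, so each expected count is 135/5 = 27.
1: (25 − 27)²/27 = 4/27 = 0.1481
2: (23 − 27)²/27 = 16/27 = 0.5926
3: (27 − 27)²/27 = 0/27 = 0.0000
4: (24 − 27)²/27 = 9/27 = 0.3333
5: (36 − 27)²/27 = 81/27 = 3.0000
Sum = 4.074
df = 4. Since 4.074 < 13.277, we do not reject H₀.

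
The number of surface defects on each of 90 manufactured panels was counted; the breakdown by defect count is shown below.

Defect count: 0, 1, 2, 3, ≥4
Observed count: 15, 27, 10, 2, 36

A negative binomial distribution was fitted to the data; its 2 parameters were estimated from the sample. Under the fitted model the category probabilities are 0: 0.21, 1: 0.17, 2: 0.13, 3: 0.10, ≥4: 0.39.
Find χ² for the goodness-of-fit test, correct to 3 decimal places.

Expected counts E_i = n·p_i: 90×0.21 = 18.9, 90×0.17 = 15.3, 90×0.13 = 11.7, 90×0.10 = 9, 90×0.39 = 35.1.
0: (15 − 18.9)²/18.9 = 15.21/18.9 = 0.8048
1: (27 − 15.3)²/15.3 = 136.89/15.3 = 8.9471
2: (10 − 11.7)²/11.7 = 2.89/11.7 = 0.2470
3: (2 − 9)²/9 = 49/9 = 5.4444
≥4: (36 − 35.1)²/35.1 = 0.81/35.1 = 0.0231
Sum = 15.466

15.466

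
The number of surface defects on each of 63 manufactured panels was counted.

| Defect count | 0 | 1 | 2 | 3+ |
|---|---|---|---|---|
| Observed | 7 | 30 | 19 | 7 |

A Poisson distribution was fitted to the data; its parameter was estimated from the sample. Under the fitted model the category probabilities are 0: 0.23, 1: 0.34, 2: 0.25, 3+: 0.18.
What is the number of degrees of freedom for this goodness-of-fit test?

2

There are k = 4 categories and 1 parameter estimated from the data, so df = 4 − 1 − 1 = 2.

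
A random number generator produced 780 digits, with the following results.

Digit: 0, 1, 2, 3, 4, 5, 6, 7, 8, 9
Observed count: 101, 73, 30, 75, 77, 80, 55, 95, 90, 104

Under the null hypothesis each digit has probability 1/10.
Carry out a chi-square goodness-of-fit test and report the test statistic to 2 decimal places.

Under H₀ each category has probability 1/10, so each expected count is 780/10 = 78.
χ² = (101−78)²/78 + (73−78)²/78 + (30−78)²/78 + (75−78)²/78 + (77−78)²/78 + (80−78)²/78 + (55−78)²/78 + (95−78)²/78 + (90−78)²/78 + (104−78)²/78
   = 6.782 + 0.321 + 29.538 + 0.115 + 0.013 + 0.051 + 6.782 + 3.705 + 1.846 + 8.667
Sum = 57.82

57.82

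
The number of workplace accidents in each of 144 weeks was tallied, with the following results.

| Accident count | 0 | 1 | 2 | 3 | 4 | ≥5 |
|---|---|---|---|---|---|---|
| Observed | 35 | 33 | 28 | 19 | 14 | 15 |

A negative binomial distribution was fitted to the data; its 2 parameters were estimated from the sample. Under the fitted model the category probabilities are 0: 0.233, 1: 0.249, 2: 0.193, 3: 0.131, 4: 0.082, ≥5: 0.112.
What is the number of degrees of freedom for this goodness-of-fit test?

3

There are k = 6 categories and 2 parameters estimated from the data, so df = 6 − 1 − 2 = 3.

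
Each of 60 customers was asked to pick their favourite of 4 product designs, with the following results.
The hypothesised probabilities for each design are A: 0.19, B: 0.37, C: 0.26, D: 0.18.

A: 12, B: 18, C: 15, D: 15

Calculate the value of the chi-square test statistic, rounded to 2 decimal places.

Expected counts E_i = n·p_i: 60×0.19 = 11.4, 60×0.37 = 22.2, 60×0.26 = 15.6, 60×0.18 = 10.8.
χ² = (12−11.4)²/11.4 + (18−22.2)²/22.2 + (15−15.6)²/15.6 + (15−10.8)²/10.8
   = 0.032 + 0.795 + 0.023 + 1.633
Sum = 2.48

2.48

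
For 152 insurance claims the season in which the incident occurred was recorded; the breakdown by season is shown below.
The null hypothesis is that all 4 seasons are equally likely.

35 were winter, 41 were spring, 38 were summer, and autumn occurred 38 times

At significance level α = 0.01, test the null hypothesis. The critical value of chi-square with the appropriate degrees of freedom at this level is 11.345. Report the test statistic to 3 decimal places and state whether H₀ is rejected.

Expected count for each of the 4 categories: 152/4 = 38.
winter: (35 − 38)²/38 = 9/38 = 0.2368
spring: (41 − 38)²/38 = 9/38 = 0.2368
summer: (38 − 38)²/38 = 0/38 = 0.0000
autumn: (38 − 38)²/38 = 0/38 = 0.0000
Sum = 0.474
df = 3. Since 0.474 < 11.345, we do not reject H₀.

0.474; do not reject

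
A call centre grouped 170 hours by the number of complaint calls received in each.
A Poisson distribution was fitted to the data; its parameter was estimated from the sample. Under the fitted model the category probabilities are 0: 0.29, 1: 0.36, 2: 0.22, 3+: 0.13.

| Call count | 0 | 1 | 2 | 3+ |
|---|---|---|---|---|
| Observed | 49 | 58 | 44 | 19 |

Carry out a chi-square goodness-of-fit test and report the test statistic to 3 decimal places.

1.769

Expected counts E_i = n·p_i: 170×0.29 = 49.3, 170×0.36 = 61.2, 170×0.22 = 37.4, 170×0.13 = 22.1.
0: (49 − 49.3)²/49.3 = 0.09/49.3 = 0.0018
1: (58 − 61.2)²/61.2 = 10.24/61.2 = 0.1673
2: (44 − 37.4)²/37.4 = 43.56/37.4 = 1.1647
3+: (19 − 22.1)²/22.1 = 9.61/22.1 = 0.4348
Sum = 1.769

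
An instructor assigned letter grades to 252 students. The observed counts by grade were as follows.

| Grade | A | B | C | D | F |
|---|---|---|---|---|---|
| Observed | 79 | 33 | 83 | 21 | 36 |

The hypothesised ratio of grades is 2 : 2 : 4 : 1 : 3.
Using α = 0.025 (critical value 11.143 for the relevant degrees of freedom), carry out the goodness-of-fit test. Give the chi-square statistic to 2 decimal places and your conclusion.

46.11; reject

Ratio total = 12. Expected counts: 252×2/12 = 42, 252×2/12 = 42, 252×4/12 = 84, 252×1/12 = 21, 252×3/12 = 63.
χ² = (79−42)²/42 + (33−42)²/42 + (83−84)²/84 + (21−21)²/21 + (36−63)²/63
   = 32.595 + 1.929 + 0.012 + 0.000 + 11.571
Sum = 46.11
df = 4. Since 46.11 > 11.143, we reject H₀.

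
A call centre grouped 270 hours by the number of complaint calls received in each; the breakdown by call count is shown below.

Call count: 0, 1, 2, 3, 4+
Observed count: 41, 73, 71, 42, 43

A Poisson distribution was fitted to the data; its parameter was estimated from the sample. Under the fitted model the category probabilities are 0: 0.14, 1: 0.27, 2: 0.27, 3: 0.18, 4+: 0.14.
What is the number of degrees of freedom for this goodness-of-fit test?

3

There are k = 5 categories and 1 parameter estimated from the data, so df = 5 − 1 − 1 = 3.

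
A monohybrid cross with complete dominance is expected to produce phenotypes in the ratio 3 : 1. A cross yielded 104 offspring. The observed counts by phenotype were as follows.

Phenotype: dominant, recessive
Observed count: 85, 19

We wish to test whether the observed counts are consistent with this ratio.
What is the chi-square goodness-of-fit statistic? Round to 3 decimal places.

2.513

Ratio total = 4. Expected counts: 104×3/4 = 78, 104×1/4 = 26.
χ² = (85−78)²/78 + (19−26)²/26
   = 0.6282 + 1.8846
Sum = 2.513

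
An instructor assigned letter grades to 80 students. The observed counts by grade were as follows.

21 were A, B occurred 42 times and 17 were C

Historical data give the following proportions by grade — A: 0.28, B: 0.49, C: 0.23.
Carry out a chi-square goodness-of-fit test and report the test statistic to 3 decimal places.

0.394

Expected counts E_i = n·p_i: 80×0.28 = 22.4, 80×0.49 = 39.2, 80×0.23 = 18.4.
cat         O        E   (O−E)²/E
A          21     22.4     0.0875
B          42     39.2     0.2000
C          17     18.4     0.1065
Sum = 0.394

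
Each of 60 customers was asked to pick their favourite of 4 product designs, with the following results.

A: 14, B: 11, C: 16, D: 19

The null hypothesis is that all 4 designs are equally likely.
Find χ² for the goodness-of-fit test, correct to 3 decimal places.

2.267

Under H₀ each category has probability 1/4, so each expected count is 60/4 = 15.
χ² = (14−15)²/15 + (11−15)²/15 + (16−15)²/15 + (19−15)²/15
   = 0.0667 + 1.0667 + 0.0667 + 1.0667
Sum = 2.267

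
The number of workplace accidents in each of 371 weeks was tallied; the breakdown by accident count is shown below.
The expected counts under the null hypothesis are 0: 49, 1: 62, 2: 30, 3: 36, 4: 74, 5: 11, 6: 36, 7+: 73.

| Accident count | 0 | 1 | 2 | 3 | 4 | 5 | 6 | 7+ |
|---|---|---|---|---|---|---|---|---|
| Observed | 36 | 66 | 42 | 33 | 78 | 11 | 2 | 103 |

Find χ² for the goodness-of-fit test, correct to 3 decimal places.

0: (36 − 49)²/49 = 169/49 = 3.4490
1: (66 − 62)²/62 = 16/62 = 0.2581
2: (42 − 30)²/30 = 144/30 = 4.8000
3: (33 − 36)²/36 = 9/36 = 0.2500
4: (78 − 74)²/74 = 16/74 = 0.2162
5: (11 − 11)²/11 = 0/11 = 0.0000
6: (2 − 36)²/36 = 1156/36 = 32.1111
7+: (103 − 73)²/73 = 900/73 = 12.3288
Sum = 53.413

53.413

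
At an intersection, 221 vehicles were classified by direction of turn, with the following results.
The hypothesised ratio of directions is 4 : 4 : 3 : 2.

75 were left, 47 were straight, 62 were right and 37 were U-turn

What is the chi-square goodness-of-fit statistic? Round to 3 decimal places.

9.843

Ratio total = 13. Expected counts: 221×4/13 = 68, 221×4/13 = 68, 221×3/13 = 51, 221×2/13 = 34.
cat           O        E   (O−E)²/E
left         75       68     0.7206
straight     47       68     6.4853
right        62       51     2.3725
U-turn       37       34     0.2647
Sum = 9.843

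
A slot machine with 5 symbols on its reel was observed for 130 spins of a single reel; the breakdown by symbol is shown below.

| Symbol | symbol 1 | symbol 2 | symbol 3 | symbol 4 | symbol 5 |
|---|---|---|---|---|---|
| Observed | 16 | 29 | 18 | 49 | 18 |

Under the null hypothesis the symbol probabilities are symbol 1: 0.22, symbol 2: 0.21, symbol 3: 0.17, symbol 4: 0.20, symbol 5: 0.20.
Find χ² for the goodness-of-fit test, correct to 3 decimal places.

Expected counts E_i = n·p_i: 130×0.22 = 28.6, 130×0.21 = 27.3, 130×0.17 = 22.1, 130×0.20 = 26, 130×0.20 = 26.
χ² = (16−28.6)²/28.6 + (29−27.3)²/27.3 + (18−22.1)²/22.1 + (49−26)²/26 + (18−26)²/26
   = 5.5510 + 0.1059 + 0.7606 + 20.3462 + 2.4615
Sum = 29.225

29.225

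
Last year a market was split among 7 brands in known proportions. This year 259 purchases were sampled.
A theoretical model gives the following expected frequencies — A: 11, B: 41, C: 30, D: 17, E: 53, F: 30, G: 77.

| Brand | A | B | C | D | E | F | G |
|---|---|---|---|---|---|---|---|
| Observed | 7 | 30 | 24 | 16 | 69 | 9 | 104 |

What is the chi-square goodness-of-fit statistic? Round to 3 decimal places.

34.662

cat         O        E   (O−E)²/E
A           7       11     1.4545
B          30       41     2.9512
C          24       30     1.2000
D          16       17     0.0588
E          69       53     4.8302
F           9       30    14.7000
G         104       77     9.4675
Sum = 34.662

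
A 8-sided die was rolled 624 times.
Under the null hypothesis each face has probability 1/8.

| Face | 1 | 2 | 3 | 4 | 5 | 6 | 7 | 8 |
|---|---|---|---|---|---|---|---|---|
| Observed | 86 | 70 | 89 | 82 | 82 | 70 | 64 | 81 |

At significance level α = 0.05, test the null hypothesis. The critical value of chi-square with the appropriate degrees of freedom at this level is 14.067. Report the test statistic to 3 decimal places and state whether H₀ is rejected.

Under H₀ each category has probability 1/8, so each expected count is 624/8 = 78.
cat         O        E   (O−E)²/E
1          86       78     0.8205
2          70       78     0.8205
3          89       78     1.5513
4          82       78     0.2051
5          82       78     0.2051
6          70       78     0.8205
7          64       78     2.5128
8          81       78     0.1154
Sum = 7.051
df = 7. Since 7.051 < 14.067, we do not reject H₀.

7.051; do not reject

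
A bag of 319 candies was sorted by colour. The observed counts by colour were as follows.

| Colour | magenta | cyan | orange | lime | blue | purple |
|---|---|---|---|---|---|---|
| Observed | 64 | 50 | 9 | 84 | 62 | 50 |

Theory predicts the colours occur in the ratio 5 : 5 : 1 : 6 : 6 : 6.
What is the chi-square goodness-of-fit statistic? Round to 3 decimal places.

11.321

Ratio total = 29. Expected counts: 319×5/29 = 55, 319×5/29 = 55, 319×1/29 = 11, 319×6/29 = 66, 319×6/29 = 66, 319×6/29 = 66.
χ² = (64−55)²/55 + (50−55)²/55 + (9−11)²/11 + (84−66)²/66 + (62−66)²/66 + (50−66)²/66
   = 1.4727 + 0.4545 + 0.3636 + 4.9091 + 0.2424 + 3.8788
Sum = 11.321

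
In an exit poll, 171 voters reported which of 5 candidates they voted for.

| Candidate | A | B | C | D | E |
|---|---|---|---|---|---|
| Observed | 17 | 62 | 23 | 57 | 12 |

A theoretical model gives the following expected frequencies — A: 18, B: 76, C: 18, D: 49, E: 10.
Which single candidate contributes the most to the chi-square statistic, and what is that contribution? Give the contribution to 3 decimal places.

A: (17 − 18)²/18 = 1/18 = 0.0556
B: (62 − 76)²/76 = 196/76 = 2.5789
C: (23 − 18)²/18 = 25/18 = 1.3889
D: (57 − 49)²/49 = 64/49 = 1.3061
E: (12 − 10)²/10 = 4/10 = 0.4000
The largest term is for B: 2.579.

B, 2.579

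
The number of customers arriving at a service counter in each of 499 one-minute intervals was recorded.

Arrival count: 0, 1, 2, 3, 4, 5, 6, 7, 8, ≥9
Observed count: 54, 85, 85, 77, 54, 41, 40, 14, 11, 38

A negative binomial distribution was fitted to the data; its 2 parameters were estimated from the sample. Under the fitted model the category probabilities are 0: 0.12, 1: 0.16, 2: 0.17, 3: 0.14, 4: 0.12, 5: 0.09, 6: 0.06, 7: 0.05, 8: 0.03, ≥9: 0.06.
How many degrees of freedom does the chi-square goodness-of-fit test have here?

There are k = 10 categories and 2 parameters estimated from the data, so df = 10 − 1 − 2 = 7.

7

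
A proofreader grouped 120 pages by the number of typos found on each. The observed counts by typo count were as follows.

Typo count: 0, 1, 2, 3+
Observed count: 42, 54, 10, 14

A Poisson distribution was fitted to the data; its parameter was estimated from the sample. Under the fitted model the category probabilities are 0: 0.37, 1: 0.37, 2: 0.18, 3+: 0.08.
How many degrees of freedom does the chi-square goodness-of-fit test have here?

2

There are k = 4 categories and 1 parameter estimated from the data, so df = 4 − 1 − 1 = 2.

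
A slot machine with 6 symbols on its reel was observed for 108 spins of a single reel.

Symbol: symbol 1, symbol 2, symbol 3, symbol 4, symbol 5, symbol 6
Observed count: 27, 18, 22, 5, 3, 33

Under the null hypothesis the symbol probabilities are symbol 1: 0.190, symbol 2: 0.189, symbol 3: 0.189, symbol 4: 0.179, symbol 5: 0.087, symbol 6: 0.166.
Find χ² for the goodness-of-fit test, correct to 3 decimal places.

Expected counts E_i = n·p_i: 108×0.190 = 20.52, 108×0.189 = 20.412, 108×0.189 = 20.412, 108×0.179 = 19.332, 108×0.087 = 9.396, 108×0.166 = 17.928.
cat           O        E   (O−E)²/E
symbol 1     27    20.52     2.0463
symbol 2     18   20.412     0.2850
symbol 3     22   20.412     0.1235
symbol 4      5   19.332    10.6252
symbol 5      3    9.396     4.3539
symbol 6     33   17.928    12.6710
Sum = 30.105

30.105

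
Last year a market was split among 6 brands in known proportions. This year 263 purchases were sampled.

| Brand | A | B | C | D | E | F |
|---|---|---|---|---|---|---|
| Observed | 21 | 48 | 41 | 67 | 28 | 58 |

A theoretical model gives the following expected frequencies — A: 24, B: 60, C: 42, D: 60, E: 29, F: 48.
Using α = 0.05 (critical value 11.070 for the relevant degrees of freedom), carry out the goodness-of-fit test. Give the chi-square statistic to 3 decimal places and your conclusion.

5.733; do not reject

cat         O        E   (O−E)²/E
A          21       24     0.3750
B          48       60     2.4000
C          41       42     0.0238
D          67       60     0.8167
E          28       29     0.0345
F          58       48     2.0833
Sum = 5.733
df = 5. Since 5.733 < 11.070, we do not reject H₀.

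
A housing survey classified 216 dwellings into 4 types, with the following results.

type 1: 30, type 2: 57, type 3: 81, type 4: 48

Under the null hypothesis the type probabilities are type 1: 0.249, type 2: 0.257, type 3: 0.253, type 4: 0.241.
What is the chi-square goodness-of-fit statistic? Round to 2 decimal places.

Expected counts E_i = n·p_i: 216×0.249 = 53.784, 216×0.257 = 55.512, 216×0.253 = 54.648, 216×0.241 = 52.056.
type 1: (30 − 53.784)²/53.784 = 565.678656/53.784 = 10.518
type 2: (57 − 55.512)²/55.512 = 2.214144/55.512 = 0.040
type 3: (81 − 54.648)²/54.648 = 694.427904/54.648 = 12.707
type 4: (48 − 52.056)²/52.056 = 16.451136/52.056 = 0.316
Sum = 23.58

23.58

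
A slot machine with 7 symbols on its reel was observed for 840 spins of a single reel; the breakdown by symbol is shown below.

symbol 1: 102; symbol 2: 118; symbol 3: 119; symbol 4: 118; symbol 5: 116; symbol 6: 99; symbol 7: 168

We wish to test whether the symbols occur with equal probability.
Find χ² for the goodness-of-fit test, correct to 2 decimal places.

Expected count for each of the 7 categories: 840/7 = 120.
cat           O        E   (O−E)²/E
symbol 1    102      120      2.700
symbol 2    118      120      0.033
symbol 3    119      120      0.008
symbol 4    118      120      0.033
symbol 5    116      120      0.133
symbol 6     99      120      3.675
symbol 7    168      120     19.200
Sum = 25.78

25.78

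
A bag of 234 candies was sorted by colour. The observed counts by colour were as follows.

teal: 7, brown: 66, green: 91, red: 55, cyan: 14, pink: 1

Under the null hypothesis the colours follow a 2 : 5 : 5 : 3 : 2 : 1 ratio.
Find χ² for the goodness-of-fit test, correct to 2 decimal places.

Ratio total = 18. Expected counts: 234×2/18 = 26, 234×5/18 = 65, 234×5/18 = 65, 234×3/18 = 39, 234×2/18 = 26, 234×1/18 = 13.
cat         O        E   (O−E)²/E
teal        7       26     13.885
brown      66       65      0.015
green      91       65     10.400
red        55       39      6.564
cyan       14       26      5.538
pink        1       13     11.077
Sum = 47.48

47.48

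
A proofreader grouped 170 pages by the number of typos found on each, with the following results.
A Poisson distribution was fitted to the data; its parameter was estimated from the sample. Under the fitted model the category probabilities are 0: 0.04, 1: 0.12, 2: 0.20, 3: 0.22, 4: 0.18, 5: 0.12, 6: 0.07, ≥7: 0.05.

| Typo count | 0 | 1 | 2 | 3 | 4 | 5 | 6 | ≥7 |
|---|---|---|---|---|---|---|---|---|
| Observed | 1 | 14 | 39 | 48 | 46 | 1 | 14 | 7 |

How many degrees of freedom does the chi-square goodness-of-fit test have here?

6

There are k = 8 categories and 1 parameter estimated from the data, so df = 8 − 1 − 1 = 6.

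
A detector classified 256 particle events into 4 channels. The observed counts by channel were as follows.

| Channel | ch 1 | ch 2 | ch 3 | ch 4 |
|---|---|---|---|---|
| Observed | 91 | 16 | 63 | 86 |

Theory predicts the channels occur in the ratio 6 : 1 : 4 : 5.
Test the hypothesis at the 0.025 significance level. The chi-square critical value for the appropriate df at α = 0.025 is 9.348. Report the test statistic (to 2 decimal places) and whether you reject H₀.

0.73; do not reject

Ratio total = 16. Expected counts: 256×6/16 = 96, 256×1/16 = 16, 256×4/16 = 64, 256×5/16 = 80.
χ² = (91−96)²/96 + (16−16)²/16 + (63−64)²/64 + (86−80)²/80
   = 0.260 + 0.000 + 0.016 + 0.450
Sum = 0.73
df = 3. Since 0.73 < 9.348, we do not reject H₀.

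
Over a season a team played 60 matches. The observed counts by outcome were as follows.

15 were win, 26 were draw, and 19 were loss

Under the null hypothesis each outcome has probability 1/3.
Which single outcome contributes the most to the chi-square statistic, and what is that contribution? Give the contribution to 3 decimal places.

Under H₀ each category has probability 1/3, so each expected count is 60/3 = 20.
χ² = (15−20)²/20 + (26−20)²/20 + (19−20)²/20
   = 1.2500 + 1.8000 + 0.0500
The largest term is for draw: 1.800.

draw, 1.800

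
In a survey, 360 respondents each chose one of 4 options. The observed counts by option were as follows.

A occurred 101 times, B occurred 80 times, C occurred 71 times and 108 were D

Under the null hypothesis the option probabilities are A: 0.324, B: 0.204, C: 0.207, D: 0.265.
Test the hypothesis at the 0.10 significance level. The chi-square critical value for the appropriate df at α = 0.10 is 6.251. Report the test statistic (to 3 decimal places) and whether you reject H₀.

Expected counts E_i = n·p_i: 360×0.324 = 116.64, 360×0.204 = 73.44, 360×0.207 = 74.52, 360×0.265 = 95.4.
cat         O        E   (O−E)²/E
A         101   116.64     2.0971
B          80    73.44     0.5860
C          71    74.52     0.1663
D         108     95.4     1.6642
Sum = 4.514
df = 3. Since 4.514 < 6.251, we do not reject H₀.

4.514; do not reject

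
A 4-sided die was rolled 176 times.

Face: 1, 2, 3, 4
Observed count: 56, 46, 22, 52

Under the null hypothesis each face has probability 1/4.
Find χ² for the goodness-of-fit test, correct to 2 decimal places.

Under H₀ each category has probability 1/4, so each expected count is 176/4 = 44.
cat         O        E   (O−E)²/E
1          56       44      3.273
2          46       44      0.091
3          22       44     11.000
4          52       44      1.455
Sum = 15.82

15.82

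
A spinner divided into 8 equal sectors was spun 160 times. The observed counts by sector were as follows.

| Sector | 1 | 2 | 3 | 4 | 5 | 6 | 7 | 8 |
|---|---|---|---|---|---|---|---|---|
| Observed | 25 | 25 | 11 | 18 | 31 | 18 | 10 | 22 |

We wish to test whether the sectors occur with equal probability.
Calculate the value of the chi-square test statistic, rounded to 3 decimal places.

Under H₀ each category has probability 1/8, so each expected count is 160/8 = 20.
cat         O        E   (O−E)²/E
1          25       20     1.2500
2          25       20     1.2500
3          11       20     4.0500
4          18       20     0.2000
5          31       20     6.0500
6          18       20     0.2000
7          10       20     5.0000
8          22       20     0.2000
Sum = 18.200

18.200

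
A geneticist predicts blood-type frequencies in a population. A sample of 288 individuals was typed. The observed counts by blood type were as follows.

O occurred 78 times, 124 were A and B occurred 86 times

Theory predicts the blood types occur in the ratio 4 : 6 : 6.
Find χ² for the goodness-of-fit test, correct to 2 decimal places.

7.35

Ratio total = 16. Expected counts: 288×4/16 = 72, 288×6/16 = 108, 288×6/16 = 108.
χ² = (78−72)²/72 + (124−108)²/108 + (86−108)²/108
   = 0.500 + 2.370 + 4.481
Sum = 7.35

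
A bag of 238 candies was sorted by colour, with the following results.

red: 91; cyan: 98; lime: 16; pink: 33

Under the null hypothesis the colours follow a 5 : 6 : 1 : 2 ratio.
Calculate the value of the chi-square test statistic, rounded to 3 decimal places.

Ratio total = 14. Expected counts: 238×5/14 = 85, 238×6/14 = 102, 238×1/14 = 17, 238×2/14 = 34.
red: (91 − 85)²/85 = 36/85 = 0.4235
cyan: (98 − 102)²/102 = 16/102 = 0.1569
lime: (16 − 17)²/17 = 1/17 = 0.0588
pink: (33 − 34)²/34 = 1/34 = 0.0294
Sum = 0.669

0.669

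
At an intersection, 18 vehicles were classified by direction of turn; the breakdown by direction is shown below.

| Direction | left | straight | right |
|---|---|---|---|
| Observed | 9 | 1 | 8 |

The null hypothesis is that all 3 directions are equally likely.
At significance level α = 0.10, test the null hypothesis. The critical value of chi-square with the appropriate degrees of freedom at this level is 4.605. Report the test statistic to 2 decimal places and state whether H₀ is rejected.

6.33; reject

Expected count for each of the 3 categories: 18/3 = 6.
cat           O        E   (O−E)²/E
left          9        6      1.500
straight      1        6      4.167
right         8        6      0.667
Sum = 6.33
df = 2. Since 6.33 > 4.605, we reject H₀.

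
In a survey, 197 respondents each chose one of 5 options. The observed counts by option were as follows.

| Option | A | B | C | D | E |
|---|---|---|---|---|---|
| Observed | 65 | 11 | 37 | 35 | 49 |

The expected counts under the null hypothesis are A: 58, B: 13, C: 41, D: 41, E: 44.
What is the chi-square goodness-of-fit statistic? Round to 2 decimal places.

2.99

χ² = (65−58)²/58 + (11−13)²/13 + (37−41)²/41 + (35−41)²/41 + (49−44)²/44
   = 0.845 + 0.308 + 0.390 + 0.878 + 0.568
Sum = 2.99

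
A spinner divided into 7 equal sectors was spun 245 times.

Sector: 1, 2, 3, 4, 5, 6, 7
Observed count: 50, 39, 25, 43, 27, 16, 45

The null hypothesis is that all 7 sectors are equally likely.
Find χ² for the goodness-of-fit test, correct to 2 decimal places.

26.57

Under H₀ each category has probability 1/7, so each expected count is 245/7 = 35.
χ² = (50−35)²/35 + (39−35)²/35 + (25−35)²/35 + (43−35)²/35 + (27−35)²/35 + (16−35)²/35 + (45−35)²/35
   = 6.429 + 0.457 + 2.857 + 1.829 + 1.829 + 10.314 + 2.857
Sum = 26.57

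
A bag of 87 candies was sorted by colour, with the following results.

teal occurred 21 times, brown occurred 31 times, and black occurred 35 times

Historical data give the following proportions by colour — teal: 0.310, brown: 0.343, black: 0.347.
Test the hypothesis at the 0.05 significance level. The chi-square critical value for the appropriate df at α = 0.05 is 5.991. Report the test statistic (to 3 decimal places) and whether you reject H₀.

Expected counts E_i = n·p_i: 87×0.310 = 26.97, 87×0.343 = 29.841, 87×0.347 = 30.189.
χ² = (21−26.97)²/26.97 + (31−29.841)²/29.841 + (35−30.189)²/30.189
   = 1.3215 + 0.0450 + 0.7667
Sum = 2.133
df = 2. Since 2.133 < 5.991, we do not reject H₀.

2.133; do not reject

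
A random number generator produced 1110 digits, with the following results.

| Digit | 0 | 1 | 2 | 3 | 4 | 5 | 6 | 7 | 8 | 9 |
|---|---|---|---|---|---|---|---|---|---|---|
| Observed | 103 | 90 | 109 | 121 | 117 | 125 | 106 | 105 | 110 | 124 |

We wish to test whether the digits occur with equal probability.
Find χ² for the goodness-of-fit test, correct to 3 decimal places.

Expected count for each of the 10 categories: 1110/10 = 111.
cat         O        E   (O−E)²/E
0         103      111     0.5766
1          90      111     3.9730
2         109      111     0.0360
3         121      111     0.9009
4         117      111     0.3243
5         125      111     1.7658
6         106      111     0.2252
7         105      111     0.3243
8         110      111     0.0090
9         124      111     1.5225
Sum = 9.658

9.658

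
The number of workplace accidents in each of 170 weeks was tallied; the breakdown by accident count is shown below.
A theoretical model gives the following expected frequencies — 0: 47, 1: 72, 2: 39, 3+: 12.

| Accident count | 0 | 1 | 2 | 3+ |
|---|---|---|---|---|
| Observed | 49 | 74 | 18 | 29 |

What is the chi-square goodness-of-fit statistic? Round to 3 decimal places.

cat         O        E   (O−E)²/E
0          49       47     0.0851
1          74       72     0.0556
2          18       39    11.3077
3+         29       12    24.0833
Sum = 35.532

35.532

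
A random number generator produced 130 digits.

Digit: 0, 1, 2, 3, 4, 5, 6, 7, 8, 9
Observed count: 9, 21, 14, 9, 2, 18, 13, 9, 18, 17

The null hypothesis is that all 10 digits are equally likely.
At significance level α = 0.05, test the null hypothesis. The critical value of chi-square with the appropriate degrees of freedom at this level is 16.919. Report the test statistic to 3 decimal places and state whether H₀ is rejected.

23.077; reject

Expected count for each of the 10 categories: 130/10 = 13.
cat         O        E   (O−E)²/E
0           9       13     1.2308
1          21       13     4.9231
2          14       13     0.0769
3           9       13     1.2308
4           2       13     9.3077
5          18       13     1.9231
6          13       13     0.0000
7           9       13     1.2308
8          18       13     1.9231
9          17       13     1.2308
Sum = 23.077
df = 9. Since 23.077 > 16.919, we reject H₀.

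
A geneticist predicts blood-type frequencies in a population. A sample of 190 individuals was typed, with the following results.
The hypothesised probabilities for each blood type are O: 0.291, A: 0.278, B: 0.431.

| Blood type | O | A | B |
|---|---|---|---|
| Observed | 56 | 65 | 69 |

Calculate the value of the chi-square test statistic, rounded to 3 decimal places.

4.847

Expected counts E_i = n·p_i: 190×0.291 = 55.29, 190×0.278 = 52.82, 190×0.431 = 81.89.
χ² = (56−55.29)²/55.29 + (65−52.82)²/52.82 + (69−81.89)²/81.89
   = 0.0091 + 2.8086 + 2.0290
Sum = 4.847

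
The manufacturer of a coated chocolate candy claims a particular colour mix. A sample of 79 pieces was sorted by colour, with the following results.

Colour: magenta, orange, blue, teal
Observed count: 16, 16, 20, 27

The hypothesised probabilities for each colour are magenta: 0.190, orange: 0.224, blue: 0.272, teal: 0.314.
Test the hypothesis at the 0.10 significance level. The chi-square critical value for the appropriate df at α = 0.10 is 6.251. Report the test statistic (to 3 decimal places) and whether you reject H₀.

Expected counts E_i = n·p_i: 79×0.190 = 15.01, 79×0.224 = 17.696, 79×0.272 = 21.488, 79×0.314 = 24.806.
cat          O        E   (O−E)²/E
magenta     16    15.01     0.0653
orange      16   17.696     0.1625
blue        20   21.488     0.1030
teal        27   24.806     0.1941
Sum = 0.525
df = 3. Since 0.525 < 6.251, we do not reject H₀.

0.525; do not reject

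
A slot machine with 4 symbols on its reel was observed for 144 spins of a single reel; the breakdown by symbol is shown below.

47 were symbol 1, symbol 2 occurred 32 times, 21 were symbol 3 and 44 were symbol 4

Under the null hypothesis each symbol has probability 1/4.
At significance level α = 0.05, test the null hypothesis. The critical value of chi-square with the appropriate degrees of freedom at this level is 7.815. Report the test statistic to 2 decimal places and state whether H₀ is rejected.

11.83; reject

Expected count for each of the 4 categories: 144/4 = 36.
cat           O        E   (O−E)²/E
symbol 1     47       36      3.361
symbol 2     32       36      0.444
symbol 3     21       36      6.250
symbol 4     44       36      1.778
Sum = 11.83
df = 3. Since 11.83 > 7.815, we reject H₀.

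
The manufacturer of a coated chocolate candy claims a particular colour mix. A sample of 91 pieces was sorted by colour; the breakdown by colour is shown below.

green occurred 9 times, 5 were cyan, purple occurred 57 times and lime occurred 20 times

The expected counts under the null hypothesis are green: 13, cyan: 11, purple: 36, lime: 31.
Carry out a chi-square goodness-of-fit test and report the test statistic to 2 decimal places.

χ² = (9−13)²/13 + (5−11)²/11 + (57−36)²/36 + (20−31)²/31
   = 1.231 + 3.273 + 12.250 + 3.903
Sum = 20.66

20.66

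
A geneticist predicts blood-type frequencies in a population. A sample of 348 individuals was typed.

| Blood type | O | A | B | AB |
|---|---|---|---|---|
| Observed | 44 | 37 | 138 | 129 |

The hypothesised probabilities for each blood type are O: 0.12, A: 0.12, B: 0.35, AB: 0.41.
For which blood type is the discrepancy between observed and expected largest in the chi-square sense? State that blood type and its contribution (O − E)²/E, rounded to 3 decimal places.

Expected counts E_i = n·p_i: 348×0.12 = 41.76, 348×0.12 = 41.76, 348×0.35 = 121.8, 348×0.41 = 142.68.
χ² = (44−41.76)²/41.76 + (37−41.76)²/41.76 + (138−121.8)²/121.8 + (129−142.68)²/142.68
   = 0.1202 + 0.5426 + 2.1547 + 1.3116
The largest term is for B: 2.155.

B, 2.155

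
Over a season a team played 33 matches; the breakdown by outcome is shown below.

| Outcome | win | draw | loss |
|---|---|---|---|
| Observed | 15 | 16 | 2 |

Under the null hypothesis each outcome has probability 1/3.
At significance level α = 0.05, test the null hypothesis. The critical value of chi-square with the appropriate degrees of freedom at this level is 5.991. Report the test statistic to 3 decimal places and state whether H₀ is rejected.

Under H₀ each category has probability 1/3, so each expected count is 33/3 = 11.
χ² = (15−11)²/11 + (16−11)²/11 + (2−11)²/11
   = 1.4545 + 2.2727 + 7.3636
Sum = 11.091
df = 2. Since 11.091 > 5.991, we reject H₀.

11.091; reject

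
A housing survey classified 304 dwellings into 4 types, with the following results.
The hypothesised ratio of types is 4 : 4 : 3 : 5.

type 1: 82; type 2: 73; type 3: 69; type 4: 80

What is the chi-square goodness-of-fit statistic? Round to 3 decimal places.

Ratio total = 16. Expected counts: 304×4/16 = 76, 304×4/16 = 76, 304×3/16 = 57, 304×5/16 = 95.
type 1: (82 − 76)²/76 = 36/76 = 0.4737
type 2: (73 − 76)²/76 = 9/76 = 0.1184
type 3: (69 − 57)²/57 = 144/57 = 2.5263
type 4: (80 − 95)²/95 = 225/95 = 2.3684
Sum = 5.487

5.487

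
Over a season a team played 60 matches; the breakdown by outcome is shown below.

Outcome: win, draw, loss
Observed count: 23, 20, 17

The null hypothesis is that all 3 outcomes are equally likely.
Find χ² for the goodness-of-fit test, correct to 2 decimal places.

0.90

Expected count for each of the 3 categories: 60/3 = 20.
χ² = (23−20)²/20 + (20−20)²/20 + (17−20)²/20
   = 0.450 + 0.000 + 0.450
Sum = 0.90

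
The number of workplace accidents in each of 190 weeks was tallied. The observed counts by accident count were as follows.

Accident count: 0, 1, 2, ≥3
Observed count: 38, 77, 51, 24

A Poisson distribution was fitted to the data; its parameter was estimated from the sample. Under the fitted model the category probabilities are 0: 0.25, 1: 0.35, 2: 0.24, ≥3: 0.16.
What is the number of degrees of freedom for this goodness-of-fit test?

There are k = 4 categories and 1 parameter estimated from the data, so df = 4 − 1 − 1 = 2.

2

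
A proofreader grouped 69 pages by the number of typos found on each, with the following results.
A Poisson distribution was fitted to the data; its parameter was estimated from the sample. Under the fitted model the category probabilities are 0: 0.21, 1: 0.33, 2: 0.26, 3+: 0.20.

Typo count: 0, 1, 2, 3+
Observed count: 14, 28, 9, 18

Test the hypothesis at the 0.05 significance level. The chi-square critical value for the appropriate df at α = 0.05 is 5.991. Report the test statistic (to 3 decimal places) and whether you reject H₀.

6.951; reject

Expected counts E_i = n·p_i: 69×0.21 = 14.49, 69×0.33 = 22.77, 69×0.26 = 17.94, 69×0.20 = 13.8.
cat         O        E   (O−E)²/E
0          14    14.49     0.0166
1          28    22.77     1.2013
2           9    17.94     4.4551
3+         18     13.8     1.2783
Sum = 6.951
df = 2. Since 6.951 > 5.991, we reject H₀.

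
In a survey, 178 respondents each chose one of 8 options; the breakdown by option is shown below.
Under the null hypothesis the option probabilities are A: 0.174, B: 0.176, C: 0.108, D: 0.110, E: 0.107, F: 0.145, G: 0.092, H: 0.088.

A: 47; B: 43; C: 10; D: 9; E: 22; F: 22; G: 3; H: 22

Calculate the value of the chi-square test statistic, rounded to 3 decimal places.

Expected counts E_i = n·p_i: 178×0.174 = 30.972, 178×0.176 = 31.328, 178×0.108 = 19.224, 178×0.110 = 19.58, 178×0.107 = 19.046, 178×0.145 = 25.81, 178×0.092 = 16.376, 178×0.088 = 15.664.
cat         O        E   (O−E)²/E
A          47   30.972     8.2945
B          43   31.328     4.3487
C          10   19.224     4.4258
D           9    19.58     5.7169
E          22   19.046     0.4582
F          22    25.81     0.5624
G           3   16.376    10.9256
H          22   15.664     2.5629
Sum = 37.295

37.295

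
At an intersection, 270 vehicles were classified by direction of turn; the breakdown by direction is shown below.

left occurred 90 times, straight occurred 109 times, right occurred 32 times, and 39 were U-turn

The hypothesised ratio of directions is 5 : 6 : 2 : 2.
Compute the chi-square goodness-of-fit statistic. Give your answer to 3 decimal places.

Ratio total = 15. Expected counts: 270×5/15 = 90, 270×6/15 = 108, 270×2/15 = 36, 270×2/15 = 36.
cat           O        E   (O−E)²/E
left         90       90     0.0000
straight    109      108     0.0093
right        32       36     0.4444
U-turn       39       36     0.2500
Sum = 0.704

0.704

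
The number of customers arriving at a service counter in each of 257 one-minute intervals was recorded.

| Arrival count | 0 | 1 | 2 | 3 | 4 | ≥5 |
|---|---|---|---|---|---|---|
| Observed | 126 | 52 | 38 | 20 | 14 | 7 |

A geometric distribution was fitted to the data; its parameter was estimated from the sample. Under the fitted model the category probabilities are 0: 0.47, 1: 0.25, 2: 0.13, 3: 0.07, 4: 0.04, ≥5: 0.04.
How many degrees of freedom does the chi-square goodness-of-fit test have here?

4

There are k = 6 categories and 1 parameter estimated from the data, so df = 6 − 1 − 1 = 4.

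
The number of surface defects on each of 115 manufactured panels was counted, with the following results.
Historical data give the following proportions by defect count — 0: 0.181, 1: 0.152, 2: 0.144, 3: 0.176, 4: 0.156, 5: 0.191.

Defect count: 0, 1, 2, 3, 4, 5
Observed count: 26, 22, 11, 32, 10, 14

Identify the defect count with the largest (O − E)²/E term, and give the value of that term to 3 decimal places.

Expected counts E_i = n·p_i: 115×0.181 = 20.815, 115×0.152 = 17.48, 115×0.144 = 16.56, 115×0.176 = 20.24, 115×0.156 = 17.94, 115×0.191 = 21.965.
cat         O        E   (O−E)²/E
0          26   20.815     1.2916
1          22    17.48     1.1688
2          11    16.56     1.8668
3          32    20.24     6.8329
4          10    17.94     3.5141
5          14   21.965     2.8883
The largest term is for 3: 6.833.

3, 6.833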